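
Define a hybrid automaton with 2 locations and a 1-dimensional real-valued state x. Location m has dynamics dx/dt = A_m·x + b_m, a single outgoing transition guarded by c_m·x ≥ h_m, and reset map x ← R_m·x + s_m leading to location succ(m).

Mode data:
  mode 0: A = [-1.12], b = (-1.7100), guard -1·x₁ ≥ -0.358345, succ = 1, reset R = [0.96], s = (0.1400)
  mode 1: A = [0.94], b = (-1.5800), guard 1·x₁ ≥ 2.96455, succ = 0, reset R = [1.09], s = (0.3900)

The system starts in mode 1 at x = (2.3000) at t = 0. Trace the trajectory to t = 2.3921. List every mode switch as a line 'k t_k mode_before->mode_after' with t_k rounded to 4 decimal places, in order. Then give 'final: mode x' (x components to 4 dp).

1 0.7757 1->0
2 1.6727 0->1
final: 1 -0.6727

Mode 1: guard c·x = 2.9646 hit at Δt = 0.7757 (t = 0.7757), x⁻ = (2.9645) → reset → x⁺ = (3.6214), jump to mode 0
Mode 0: guard c·x = -0.3583 hit at Δt = 0.8970 (t = 1.6727), x⁻ = (0.3583) → reset → x⁺ = (0.4840), jump to mode 1
Mode 1: flow for 0.7194 to horizon, guard not reached → x = (-0.6727)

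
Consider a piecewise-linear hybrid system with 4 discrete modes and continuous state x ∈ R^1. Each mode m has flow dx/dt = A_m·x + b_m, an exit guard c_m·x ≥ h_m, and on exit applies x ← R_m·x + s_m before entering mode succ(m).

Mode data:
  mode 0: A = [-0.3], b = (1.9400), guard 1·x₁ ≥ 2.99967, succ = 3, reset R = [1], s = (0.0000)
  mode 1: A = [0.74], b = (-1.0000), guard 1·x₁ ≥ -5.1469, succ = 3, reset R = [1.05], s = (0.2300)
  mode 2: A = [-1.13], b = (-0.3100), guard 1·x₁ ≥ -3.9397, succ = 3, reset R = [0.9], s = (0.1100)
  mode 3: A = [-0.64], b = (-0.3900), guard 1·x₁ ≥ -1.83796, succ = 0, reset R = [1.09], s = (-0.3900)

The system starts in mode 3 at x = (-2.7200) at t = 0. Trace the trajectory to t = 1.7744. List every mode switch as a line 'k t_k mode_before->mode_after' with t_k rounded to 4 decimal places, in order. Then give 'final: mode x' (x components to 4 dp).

Mode 3: guard c·x = -1.8380 hit at Δt = 0.8455 (t = 0.8455), x⁻ = (-1.8380) → reset → x⁺ = (-2.3934), jump to mode 0
Mode 0: flow for 0.9289 to horizon, guard not reached → x = (-0.2385)

1 0.8455 3->0
final: 0 -0.2385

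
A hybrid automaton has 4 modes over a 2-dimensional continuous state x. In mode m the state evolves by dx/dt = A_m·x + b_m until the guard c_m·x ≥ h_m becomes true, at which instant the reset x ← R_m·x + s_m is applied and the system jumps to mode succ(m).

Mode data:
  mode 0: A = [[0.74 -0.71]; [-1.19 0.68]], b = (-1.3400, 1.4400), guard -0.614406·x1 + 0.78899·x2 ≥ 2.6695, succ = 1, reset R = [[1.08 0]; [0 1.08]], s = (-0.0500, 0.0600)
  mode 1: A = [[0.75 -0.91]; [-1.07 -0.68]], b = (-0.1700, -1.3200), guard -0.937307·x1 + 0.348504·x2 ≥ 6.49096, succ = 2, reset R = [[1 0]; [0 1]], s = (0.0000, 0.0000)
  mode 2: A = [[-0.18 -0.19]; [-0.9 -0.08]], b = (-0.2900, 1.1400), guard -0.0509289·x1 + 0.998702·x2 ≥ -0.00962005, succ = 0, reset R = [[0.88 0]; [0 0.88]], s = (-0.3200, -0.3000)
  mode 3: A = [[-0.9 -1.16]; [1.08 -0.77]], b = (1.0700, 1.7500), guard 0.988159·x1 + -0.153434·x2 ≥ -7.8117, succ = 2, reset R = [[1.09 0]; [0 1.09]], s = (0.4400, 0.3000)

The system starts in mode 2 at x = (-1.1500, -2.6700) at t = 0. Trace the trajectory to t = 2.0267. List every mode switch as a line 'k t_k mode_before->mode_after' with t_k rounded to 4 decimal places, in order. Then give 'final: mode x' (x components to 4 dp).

1 1.2114 2->0
2 1.6710 0->1
final: 1 -4.3595 2.0285

Mode 2: guard c·x = -0.0096 hit at Δt = 1.2114 (t = 1.2114), x⁻ = (-0.9754, -0.0594) → reset → x⁺ = (-1.1784, -0.3522), jump to mode 0
Mode 0: guard c·x = 2.6695 hit at Δt = 0.4596 (t = 1.6710), x⁻ = (-2.5342, 1.4100) → reset → x⁺ = (-2.7870, 1.5828), jump to mode 1
Mode 1: flow for 0.3557 to horizon, guard not reached → x = (-4.3595, 2.0285)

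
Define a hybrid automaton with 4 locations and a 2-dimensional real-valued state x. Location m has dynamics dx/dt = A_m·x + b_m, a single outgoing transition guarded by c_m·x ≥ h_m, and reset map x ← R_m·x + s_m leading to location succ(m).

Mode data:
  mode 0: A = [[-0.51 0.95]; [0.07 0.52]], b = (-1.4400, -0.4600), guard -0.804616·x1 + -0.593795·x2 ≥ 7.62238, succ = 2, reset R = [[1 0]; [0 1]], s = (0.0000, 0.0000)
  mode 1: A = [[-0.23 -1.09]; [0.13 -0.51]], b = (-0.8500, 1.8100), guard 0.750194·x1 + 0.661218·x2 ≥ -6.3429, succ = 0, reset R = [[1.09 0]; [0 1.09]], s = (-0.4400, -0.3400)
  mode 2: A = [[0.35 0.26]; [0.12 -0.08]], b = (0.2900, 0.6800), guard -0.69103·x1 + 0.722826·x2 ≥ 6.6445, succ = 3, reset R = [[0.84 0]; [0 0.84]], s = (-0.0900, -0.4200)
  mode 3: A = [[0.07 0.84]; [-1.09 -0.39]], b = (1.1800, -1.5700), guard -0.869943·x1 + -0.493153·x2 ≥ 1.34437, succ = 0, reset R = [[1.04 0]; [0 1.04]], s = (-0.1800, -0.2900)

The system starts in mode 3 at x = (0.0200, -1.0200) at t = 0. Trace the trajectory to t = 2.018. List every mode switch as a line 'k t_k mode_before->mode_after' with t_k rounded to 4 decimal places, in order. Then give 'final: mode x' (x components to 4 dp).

Mode 3: guard c·x = 1.3444 hit at Δt = 1.3294 (t = 1.3294), x⁻ = (-0.3072, -2.1842) → reset → x⁺ = (-0.4995, -2.5616), jump to mode 0
Mode 0: flow for 0.6886 to horizon, guard not reached → x = (-3.0308, -4.1426)

1 1.3294 3->0
final: 0 -3.0308 -4.1426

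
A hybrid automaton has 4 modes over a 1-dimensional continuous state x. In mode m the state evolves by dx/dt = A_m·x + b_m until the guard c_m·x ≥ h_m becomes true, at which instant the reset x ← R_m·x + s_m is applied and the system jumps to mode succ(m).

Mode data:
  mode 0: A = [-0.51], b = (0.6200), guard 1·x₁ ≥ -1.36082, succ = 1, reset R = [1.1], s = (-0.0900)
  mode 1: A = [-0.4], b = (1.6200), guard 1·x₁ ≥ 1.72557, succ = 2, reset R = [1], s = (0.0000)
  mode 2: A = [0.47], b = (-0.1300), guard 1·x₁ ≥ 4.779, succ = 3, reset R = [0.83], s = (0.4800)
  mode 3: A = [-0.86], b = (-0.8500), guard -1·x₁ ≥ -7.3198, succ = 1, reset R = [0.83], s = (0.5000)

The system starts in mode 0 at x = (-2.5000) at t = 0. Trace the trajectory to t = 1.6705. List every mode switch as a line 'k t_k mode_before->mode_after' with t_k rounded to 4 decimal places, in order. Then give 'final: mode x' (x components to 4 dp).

1 0.7179 0->1
final: 1 0.1991

Mode 0: guard c·x = -1.3608 hit at Δt = 0.7179 (t = 0.7179), x⁻ = (-1.3608) → reset → x⁺ = (-1.5869), jump to mode 1
Mode 1: flow for 0.9526 to horizon, guard not reached → x = (0.1991)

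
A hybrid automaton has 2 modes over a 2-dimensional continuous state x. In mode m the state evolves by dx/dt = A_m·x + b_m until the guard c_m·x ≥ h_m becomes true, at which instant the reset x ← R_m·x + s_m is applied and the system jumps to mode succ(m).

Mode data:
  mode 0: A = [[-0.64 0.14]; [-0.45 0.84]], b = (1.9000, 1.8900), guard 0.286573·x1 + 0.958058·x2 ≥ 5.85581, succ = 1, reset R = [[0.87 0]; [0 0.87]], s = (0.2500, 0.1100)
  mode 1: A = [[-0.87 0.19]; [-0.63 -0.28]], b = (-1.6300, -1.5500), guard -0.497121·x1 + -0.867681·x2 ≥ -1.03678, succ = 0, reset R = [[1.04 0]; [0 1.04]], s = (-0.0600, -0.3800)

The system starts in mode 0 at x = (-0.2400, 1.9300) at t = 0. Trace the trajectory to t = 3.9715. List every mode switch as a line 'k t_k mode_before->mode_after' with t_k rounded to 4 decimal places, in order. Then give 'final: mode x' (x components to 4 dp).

Mode 0: guard c·x = 5.8558 hit at Δt = 0.8043 (t = 0.8043), x⁻ = (1.3866, 5.6974) → reset → x⁺ = (1.4563, 5.0667), jump to mode 1
Mode 1: guard c·x = -1.0368 hit at Δt = 1.3686 (t = 2.1729), x⁻ = (-0.4554, 1.4558) → reset → x⁺ = (-0.5336, 1.1340), jump to mode 0
Mode 0: guard c·x = 5.8558 hit at Δt = 1.0563 (t = 3.2292), x⁻ = (1.5522, 5.6479) → reset → x⁺ = (1.6005, 5.0236), jump to mode 1
Mode 1: flow for 0.7423 to horizon, guard not reached → x = (0.3246, 2.6623)

1 0.8043 0->1
2 2.1729 1->0
3 3.2292 0->1
final: 1 0.3246 2.6623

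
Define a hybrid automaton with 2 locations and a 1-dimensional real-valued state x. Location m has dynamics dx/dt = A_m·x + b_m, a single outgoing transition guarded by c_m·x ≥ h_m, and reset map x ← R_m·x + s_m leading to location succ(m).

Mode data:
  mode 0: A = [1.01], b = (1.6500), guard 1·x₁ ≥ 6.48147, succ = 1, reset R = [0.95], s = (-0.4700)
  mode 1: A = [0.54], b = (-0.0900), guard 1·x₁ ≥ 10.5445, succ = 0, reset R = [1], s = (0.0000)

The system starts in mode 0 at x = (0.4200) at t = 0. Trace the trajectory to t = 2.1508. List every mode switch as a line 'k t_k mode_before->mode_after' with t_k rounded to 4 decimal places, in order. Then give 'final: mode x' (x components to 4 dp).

1 1.3605 0->1
final: 1 8.6260

Mode 0: guard c·x = 6.4815 hit at Δt = 1.3605 (t = 1.3605), x⁻ = (6.4815) → reset → x⁺ = (5.6874), jump to mode 1
Mode 1: flow for 0.7903 to horizon, guard not reached → x = (8.6260)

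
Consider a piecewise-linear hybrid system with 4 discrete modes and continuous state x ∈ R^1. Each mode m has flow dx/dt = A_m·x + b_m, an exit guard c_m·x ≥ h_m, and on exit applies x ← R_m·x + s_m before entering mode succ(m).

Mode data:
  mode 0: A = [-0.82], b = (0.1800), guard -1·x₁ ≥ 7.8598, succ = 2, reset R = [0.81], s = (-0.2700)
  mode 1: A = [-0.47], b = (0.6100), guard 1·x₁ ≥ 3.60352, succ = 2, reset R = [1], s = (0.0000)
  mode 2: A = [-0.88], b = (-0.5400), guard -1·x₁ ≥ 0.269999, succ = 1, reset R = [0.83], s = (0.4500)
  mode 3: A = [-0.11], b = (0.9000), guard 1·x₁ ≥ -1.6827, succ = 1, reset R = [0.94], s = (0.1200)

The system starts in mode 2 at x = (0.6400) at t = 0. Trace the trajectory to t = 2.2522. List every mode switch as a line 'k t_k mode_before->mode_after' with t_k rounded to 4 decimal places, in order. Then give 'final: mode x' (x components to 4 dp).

1 1.4707 2->1
final: 1 0.5554

Mode 2: guard c·x = 0.2700 hit at Δt = 1.4707 (t = 1.4707), x⁻ = (-0.2700) → reset → x⁺ = (0.2259), jump to mode 1
Mode 1: flow for 0.7815 to horizon, guard not reached → x = (0.5554)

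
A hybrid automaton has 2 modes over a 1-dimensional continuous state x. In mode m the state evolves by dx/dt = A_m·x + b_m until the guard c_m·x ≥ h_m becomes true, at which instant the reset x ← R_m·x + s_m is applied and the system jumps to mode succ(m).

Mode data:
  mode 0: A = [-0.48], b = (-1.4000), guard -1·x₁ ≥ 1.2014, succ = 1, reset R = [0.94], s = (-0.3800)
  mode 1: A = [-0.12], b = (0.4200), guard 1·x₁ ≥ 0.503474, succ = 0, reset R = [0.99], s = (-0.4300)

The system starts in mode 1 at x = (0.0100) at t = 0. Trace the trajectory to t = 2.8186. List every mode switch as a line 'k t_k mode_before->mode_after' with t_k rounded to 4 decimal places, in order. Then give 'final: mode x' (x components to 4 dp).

Mode 1: guard c·x = 0.5035 hit at Δt = 1.2704 (t = 1.2704), x⁻ = (0.5035) → reset → x⁺ = (0.0684), jump to mode 0
Mode 0: guard c·x = 1.2014 hit at Δt = 1.1543 (t = 2.4247), x⁻ = (-1.2014) → reset → x⁺ = (-1.5093), jump to mode 1
Mode 1: flow for 0.3939 to horizon, guard not reached → x = (-1.2780)

1 1.2704 1->0
2 2.4247 0->1
final: 1 -1.2780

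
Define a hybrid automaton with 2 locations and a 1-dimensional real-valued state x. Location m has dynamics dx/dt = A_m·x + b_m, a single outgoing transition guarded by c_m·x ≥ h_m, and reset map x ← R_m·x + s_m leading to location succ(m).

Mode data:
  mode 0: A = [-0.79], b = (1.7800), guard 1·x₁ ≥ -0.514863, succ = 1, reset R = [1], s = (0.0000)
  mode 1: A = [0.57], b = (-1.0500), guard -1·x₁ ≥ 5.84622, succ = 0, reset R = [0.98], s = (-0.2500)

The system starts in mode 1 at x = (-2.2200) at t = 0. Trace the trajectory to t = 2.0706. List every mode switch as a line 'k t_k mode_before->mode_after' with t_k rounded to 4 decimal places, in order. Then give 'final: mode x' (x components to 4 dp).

1 1.1193 1->0
final: 0 -1.6296

Mode 1: guard c·x = 5.8462 hit at Δt = 1.1193 (t = 1.1193), x⁻ = (-5.8462) → reset → x⁺ = (-5.9793), jump to mode 0
Mode 0: flow for 0.9513 to horizon, guard not reached → x = (-1.6296)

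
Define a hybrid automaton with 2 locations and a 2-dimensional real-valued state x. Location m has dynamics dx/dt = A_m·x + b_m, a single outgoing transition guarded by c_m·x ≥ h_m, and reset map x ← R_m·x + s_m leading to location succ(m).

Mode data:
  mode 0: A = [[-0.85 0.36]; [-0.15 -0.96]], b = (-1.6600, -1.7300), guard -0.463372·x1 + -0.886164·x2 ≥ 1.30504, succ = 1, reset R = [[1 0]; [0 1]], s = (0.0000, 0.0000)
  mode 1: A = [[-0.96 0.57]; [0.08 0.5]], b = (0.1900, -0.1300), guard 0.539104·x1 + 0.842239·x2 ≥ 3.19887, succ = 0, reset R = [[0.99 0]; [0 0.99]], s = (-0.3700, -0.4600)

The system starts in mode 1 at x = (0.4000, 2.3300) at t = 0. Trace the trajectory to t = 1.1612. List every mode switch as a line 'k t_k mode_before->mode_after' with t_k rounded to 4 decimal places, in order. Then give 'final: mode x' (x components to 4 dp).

Mode 1: guard c·x = 3.1989 hit at Δt = 0.6241 (t = 0.6241), x⁻ = (1.0439, 3.1299) → reset → x⁺ = (0.6634, 2.6386), jump to mode 0
Mode 0: flow for 0.5371 to horizon, guard not reached → x = (-0.0494, 0.8321)

1 0.6241 1->0
final: 0 -0.0494 0.8321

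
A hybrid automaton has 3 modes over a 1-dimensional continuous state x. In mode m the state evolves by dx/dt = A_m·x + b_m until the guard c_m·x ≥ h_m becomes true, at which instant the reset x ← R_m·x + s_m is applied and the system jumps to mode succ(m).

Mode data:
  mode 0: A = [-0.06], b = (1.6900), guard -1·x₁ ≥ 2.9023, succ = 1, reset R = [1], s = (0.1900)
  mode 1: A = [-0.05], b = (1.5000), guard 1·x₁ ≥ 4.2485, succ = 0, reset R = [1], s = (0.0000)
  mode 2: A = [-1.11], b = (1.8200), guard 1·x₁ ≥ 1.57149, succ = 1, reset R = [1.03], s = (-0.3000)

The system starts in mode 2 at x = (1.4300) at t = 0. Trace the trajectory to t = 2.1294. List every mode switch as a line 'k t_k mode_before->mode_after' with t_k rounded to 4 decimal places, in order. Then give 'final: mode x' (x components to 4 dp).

Mode 2: guard c·x = 1.5715 hit at Δt = 1.0123 (t = 1.0123), x⁻ = (1.5715) → reset → x⁺ = (1.3186), jump to mode 1
Mode 1: flow for 1.1171 to horizon, guard not reached → x = (2.8767)

1 1.0123 2->1
final: 1 2.8767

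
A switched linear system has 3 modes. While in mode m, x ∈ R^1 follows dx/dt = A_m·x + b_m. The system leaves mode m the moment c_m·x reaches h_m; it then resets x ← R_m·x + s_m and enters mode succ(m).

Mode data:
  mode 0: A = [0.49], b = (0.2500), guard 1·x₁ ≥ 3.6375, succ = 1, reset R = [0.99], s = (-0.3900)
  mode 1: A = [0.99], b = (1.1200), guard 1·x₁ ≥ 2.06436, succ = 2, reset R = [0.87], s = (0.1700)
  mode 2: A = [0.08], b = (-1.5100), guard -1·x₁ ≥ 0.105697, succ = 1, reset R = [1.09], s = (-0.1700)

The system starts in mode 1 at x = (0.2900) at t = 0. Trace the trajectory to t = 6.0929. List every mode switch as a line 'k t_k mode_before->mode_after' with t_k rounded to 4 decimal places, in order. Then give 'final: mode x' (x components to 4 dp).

1 0.8184 1->2
2 2.2631 2->1
3 3.6054 1->2
4 5.0501 2->1
final: 1 1.2442

Mode 1: guard c·x = 2.0644 hit at Δt = 0.8184 (t = 0.8184), x⁻ = (2.0644) → reset → x⁺ = (1.9660), jump to mode 2
Mode 2: guard c·x = 0.1057 hit at Δt = 1.4447 (t = 2.2631), x⁻ = (-0.1057) → reset → x⁺ = (-0.2852), jump to mode 1
Mode 1: guard c·x = 2.0644 hit at Δt = 1.3423 (t = 3.6054), x⁻ = (2.0644) → reset → x⁺ = (1.9660), jump to mode 2
Mode 2: guard c·x = 0.1057 hit at Δt = 1.4447 (t = 5.0501), x⁻ = (-0.1057) → reset → x⁺ = (-0.2852), jump to mode 1
Mode 1: flow for 1.0428 to horizon, guard not reached → x = (1.2442)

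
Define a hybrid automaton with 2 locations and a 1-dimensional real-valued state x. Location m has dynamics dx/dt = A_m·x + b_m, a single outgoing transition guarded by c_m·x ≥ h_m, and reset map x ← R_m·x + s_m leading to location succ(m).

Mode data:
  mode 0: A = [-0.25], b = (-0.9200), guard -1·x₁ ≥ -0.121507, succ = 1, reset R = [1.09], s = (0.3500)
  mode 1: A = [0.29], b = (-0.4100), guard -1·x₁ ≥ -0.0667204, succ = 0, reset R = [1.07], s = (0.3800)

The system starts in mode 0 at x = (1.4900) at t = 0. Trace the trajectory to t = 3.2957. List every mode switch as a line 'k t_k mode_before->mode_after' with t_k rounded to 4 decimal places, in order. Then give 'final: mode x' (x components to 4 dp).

Mode 0: guard c·x = -0.1215 hit at Δt = 1.2299 (t = 1.2299), x⁻ = (0.1215) → reset → x⁺ = (0.4824), jump to mode 1
Mode 1: guard c·x = -0.0667 hit at Δt = 1.2726 (t = 2.5025), x⁻ = (0.0667) → reset → x⁺ = (0.4514), jump to mode 0
Mode 0: guard c·x = -0.1215 hit at Δt = 0.3329 (t = 2.8354), x⁻ = (0.1215) → reset → x⁺ = (0.4824), jump to mode 1
Mode 1: flow for 0.4603 to horizon, guard not reached → x = (0.3494)

1 1.2299 0->1
2 2.5025 1->0
3 2.8354 0->1
final: 1 0.3494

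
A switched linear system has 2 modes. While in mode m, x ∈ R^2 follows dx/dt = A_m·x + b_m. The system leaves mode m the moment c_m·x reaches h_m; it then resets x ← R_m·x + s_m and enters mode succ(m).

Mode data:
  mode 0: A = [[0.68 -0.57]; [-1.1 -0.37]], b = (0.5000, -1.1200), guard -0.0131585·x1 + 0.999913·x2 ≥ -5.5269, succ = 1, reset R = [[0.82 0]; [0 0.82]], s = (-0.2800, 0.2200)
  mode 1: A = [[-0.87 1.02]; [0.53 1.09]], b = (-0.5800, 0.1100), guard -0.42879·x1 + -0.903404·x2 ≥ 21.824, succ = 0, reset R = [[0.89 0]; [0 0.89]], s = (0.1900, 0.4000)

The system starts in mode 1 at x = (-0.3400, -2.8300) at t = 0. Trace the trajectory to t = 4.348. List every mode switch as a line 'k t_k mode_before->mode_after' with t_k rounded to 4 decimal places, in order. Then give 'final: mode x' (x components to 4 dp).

Mode 1: guard c·x = 21.8240 hit at Δt = 1.5083 (t = 1.5083), x⁻ = (-9.3923, -19.6996) → reset → x⁺ = (-8.1692, -17.1326), jump to mode 0
Mode 0: guard c·x = -5.5269 hit at Δt = 1.1669 (t = 2.6752), x⁻ = (-5.5669, -5.6006) → reset → x⁺ = (-4.8448, -4.3725), jump to mode 1
Mode 1: guard c·x = 21.8240 hit at Δt = 1.0230 (t = 3.6982), x⁻ = (-10.2177, -19.3078) → reset → x⁺ = (-8.9038, -16.7839), jump to mode 0
Mode 0: flow for 0.6498 to horizon, guard not reached → x = (-7.4660, -8.7842)

1 1.5083 1->0
2 2.6752 0->1
3 3.6982 1->0
final: 0 -7.4660 -8.7842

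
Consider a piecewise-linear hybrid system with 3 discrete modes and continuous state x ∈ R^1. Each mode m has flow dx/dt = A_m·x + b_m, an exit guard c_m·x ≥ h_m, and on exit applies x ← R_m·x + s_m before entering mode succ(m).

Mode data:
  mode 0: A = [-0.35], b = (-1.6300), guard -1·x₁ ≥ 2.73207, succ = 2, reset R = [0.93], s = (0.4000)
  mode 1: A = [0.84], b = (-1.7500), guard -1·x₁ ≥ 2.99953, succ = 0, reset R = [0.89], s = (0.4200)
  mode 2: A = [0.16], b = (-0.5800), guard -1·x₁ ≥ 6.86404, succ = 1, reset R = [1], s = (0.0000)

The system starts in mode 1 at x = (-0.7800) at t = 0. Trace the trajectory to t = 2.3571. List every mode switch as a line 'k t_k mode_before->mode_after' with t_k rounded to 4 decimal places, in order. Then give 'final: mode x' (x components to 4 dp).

Mode 1: guard c·x = 2.9995 hit at Δt = 0.6832 (t = 0.6832), x⁻ = (-2.9995) → reset → x⁺ = (-2.2496), jump to mode 0
Mode 0: guard c·x = 2.7321 hit at Δt = 0.6390 (t = 1.3222), x⁻ = (-2.7321) → reset → x⁺ = (-2.1408), jump to mode 2
Mode 2: flow for 1.0349 to horizon, guard not reached → x = (-3.1791)

1 0.6832 1->0
2 1.3222 0->2
final: 2 -3.1791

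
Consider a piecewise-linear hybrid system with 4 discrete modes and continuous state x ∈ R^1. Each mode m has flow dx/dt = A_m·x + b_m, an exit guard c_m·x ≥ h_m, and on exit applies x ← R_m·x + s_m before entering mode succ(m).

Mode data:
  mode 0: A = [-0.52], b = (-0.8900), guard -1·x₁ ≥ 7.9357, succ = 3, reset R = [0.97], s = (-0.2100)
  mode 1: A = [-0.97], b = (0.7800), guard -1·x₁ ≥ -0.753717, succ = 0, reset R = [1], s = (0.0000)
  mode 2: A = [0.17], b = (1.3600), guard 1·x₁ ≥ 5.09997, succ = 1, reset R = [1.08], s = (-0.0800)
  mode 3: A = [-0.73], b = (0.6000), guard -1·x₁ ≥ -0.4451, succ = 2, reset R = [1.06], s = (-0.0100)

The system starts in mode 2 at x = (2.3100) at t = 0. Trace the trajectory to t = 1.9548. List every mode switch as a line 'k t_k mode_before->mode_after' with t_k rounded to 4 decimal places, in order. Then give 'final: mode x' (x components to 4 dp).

1 1.4088 2->1
final: 1 3.5268

Mode 2: guard c·x = 5.1000 hit at Δt = 1.4088 (t = 1.4088), x⁻ = (5.1000) → reset → x⁺ = (5.4280), jump to mode 1
Mode 1: flow for 0.5460 to horizon, guard not reached → x = (3.5268)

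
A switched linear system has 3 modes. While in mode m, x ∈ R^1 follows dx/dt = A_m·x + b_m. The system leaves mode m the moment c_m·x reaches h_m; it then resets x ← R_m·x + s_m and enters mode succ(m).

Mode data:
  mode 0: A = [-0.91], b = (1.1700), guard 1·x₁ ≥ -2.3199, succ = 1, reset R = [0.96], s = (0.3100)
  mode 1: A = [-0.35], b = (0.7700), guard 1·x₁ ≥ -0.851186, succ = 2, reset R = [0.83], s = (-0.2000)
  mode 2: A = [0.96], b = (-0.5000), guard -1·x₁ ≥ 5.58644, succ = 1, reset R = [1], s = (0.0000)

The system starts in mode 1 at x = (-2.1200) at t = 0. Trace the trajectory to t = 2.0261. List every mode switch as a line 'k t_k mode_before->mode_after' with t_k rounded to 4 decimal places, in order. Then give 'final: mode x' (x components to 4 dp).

1 0.9935 1->2
final: 2 -3.3254

Mode 1: guard c·x = -0.8512 hit at Δt = 0.9935 (t = 0.9935), x⁻ = (-0.8512) → reset → x⁺ = (-0.9065), jump to mode 2
Mode 2: flow for 1.0326 to horizon, guard not reached → x = (-3.3254)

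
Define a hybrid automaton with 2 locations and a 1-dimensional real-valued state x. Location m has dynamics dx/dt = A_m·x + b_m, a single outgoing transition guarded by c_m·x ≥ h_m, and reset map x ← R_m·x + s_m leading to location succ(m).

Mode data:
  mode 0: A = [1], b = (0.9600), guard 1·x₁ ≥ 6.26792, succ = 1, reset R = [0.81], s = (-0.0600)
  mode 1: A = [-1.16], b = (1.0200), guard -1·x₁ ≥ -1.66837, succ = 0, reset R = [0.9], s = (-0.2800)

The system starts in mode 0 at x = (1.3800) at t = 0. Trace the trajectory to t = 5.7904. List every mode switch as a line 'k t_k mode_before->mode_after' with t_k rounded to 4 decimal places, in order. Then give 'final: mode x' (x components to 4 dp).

1 1.1278 0->1
2 2.5563 1->0
3 3.7542 0->1
4 5.1827 1->0
final: 0 3.0457

Mode 0: guard c·x = 6.2679 hit at Δt = 1.1278 (t = 1.1278), x⁻ = (6.2679) → reset → x⁺ = (5.0170), jump to mode 1
Mode 1: guard c·x = -1.6684 hit at Δt = 1.4285 (t = 2.5563), x⁻ = (1.6684) → reset → x⁺ = (1.2215), jump to mode 0
Mode 0: guard c·x = 6.2679 hit at Δt = 1.1979 (t = 3.7542), x⁻ = (6.2679) → reset → x⁺ = (5.0170), jump to mode 1
Mode 1: guard c·x = -1.6684 hit at Δt = 1.4285 (t = 5.1827), x⁻ = (1.6684) → reset → x⁺ = (1.2215), jump to mode 0
Mode 0: flow for 0.6077 to horizon, guard not reached → x = (3.0457)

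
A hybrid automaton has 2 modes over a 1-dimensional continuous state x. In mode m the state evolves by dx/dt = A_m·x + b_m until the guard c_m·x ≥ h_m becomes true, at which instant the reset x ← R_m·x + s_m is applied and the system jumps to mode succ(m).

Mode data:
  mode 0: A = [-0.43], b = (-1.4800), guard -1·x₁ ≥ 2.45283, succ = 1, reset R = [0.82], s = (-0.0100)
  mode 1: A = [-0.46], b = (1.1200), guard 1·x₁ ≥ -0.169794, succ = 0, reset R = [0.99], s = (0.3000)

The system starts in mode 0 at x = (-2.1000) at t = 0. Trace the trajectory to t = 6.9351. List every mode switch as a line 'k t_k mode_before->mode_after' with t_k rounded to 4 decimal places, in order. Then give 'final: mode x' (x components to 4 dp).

Mode 0: guard c·x = 2.4528 hit at Δt = 0.7095 (t = 0.7095), x⁻ = (-2.4528) → reset → x⁺ = (-2.0213), jump to mode 1
Mode 1: guard c·x = -0.1698 hit at Δt = 1.1674 (t = 1.8769), x⁻ = (-0.1698) → reset → x⁺ = (0.1319), jump to mode 0
Mode 0: guard c·x = 2.4528 hit at Δt = 2.9876 (t = 4.8645), x⁻ = (-2.4528) → reset → x⁺ = (-2.0213), jump to mode 1
Mode 1: guard c·x = -0.1698 hit at Δt = 1.1674 (t = 6.0319), x⁻ = (-0.1698) → reset → x⁺ = (0.1319), jump to mode 0
Mode 0: flow for 0.9032 to horizon, guard not reached → x = (-1.0183)

1 0.7095 0->1
2 1.8769 1->0
3 4.8645 0->1
4 6.0319 1->0
final: 0 -1.0183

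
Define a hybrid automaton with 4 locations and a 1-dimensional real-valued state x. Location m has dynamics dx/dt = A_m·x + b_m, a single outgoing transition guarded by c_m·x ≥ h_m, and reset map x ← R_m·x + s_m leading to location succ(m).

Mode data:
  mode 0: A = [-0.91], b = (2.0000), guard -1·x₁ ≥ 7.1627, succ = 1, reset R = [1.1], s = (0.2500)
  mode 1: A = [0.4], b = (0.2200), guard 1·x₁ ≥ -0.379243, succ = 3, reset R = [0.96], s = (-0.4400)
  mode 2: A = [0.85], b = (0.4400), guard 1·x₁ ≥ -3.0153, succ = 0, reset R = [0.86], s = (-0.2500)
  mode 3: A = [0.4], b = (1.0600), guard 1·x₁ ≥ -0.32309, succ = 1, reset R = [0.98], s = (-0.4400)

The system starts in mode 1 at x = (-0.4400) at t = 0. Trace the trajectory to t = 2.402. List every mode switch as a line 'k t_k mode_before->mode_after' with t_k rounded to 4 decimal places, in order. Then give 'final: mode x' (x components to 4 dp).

Mode 1: guard c·x = -0.3792 hit at Δt = 1.0994 (t = 1.0994), x⁻ = (-0.3792) → reset → x⁺ = (-0.8041), jump to mode 3
Mode 3: guard c·x = -0.3231 hit at Δt = 0.5789 (t = 1.6783), x⁻ = (-0.3231) → reset → x⁺ = (-0.7566), jump to mode 1
Mode 1: flow for 0.7237 to horizon, guard not reached → x = (-0.8260)

1 1.0994 1->3
2 1.6783 3->1
final: 1 -0.8260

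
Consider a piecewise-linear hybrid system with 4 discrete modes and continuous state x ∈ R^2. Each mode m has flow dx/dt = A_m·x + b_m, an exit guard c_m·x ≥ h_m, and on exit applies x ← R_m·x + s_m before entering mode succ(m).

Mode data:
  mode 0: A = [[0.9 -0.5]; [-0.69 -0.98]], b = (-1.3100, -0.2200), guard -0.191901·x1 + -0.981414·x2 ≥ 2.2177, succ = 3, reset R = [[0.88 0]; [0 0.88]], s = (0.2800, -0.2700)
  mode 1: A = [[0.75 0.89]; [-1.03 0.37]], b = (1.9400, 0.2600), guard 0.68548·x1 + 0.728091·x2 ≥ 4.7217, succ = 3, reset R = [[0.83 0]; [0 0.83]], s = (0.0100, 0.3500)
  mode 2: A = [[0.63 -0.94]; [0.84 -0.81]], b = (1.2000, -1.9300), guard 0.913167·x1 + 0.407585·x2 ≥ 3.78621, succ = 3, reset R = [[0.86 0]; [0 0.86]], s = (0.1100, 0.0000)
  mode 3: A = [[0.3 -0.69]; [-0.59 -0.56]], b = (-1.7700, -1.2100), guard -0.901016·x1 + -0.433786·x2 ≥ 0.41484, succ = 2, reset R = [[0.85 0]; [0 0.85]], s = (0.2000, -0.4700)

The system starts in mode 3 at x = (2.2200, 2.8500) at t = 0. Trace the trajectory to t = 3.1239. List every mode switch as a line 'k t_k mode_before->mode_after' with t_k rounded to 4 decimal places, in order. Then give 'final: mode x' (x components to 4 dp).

1 1.1586 3->2
2 2.6851 2->3
final: 3 3.7406 -1.4810

Mode 3: guard c·x = 0.4148 hit at Δt = 1.1586 (t = 1.1586), x⁻ = (-0.5358, 0.1567) → reset → x⁺ = (-0.2555, -0.3368), jump to mode 2
Mode 2: guard c·x = 3.7862 hit at Δt = 1.5265 (t = 2.6851), x⁻ = (4.2500, -0.2324) → reset → x⁺ = (3.7650, -0.1998), jump to mode 3
Mode 3: flow for 0.4388 to horizon, guard not reached → x = (3.7406, -1.4810)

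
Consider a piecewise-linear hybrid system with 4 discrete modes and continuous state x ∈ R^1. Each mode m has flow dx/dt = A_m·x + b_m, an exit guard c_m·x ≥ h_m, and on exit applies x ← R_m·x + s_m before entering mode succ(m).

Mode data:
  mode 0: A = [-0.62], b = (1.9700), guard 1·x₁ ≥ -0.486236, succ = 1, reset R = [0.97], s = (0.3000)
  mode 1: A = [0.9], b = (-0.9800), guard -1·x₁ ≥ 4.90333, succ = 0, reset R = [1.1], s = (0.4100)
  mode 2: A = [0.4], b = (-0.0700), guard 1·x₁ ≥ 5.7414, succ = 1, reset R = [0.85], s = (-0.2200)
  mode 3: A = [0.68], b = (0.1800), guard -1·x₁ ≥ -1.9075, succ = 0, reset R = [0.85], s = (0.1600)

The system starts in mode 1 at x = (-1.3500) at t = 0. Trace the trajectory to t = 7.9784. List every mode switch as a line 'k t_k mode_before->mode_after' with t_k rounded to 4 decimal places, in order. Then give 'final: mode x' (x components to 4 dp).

1 0.9988 1->0
2 2.2906 0->1
3 4.0227 1->0
4 5.3145 0->1
5 7.0467 1->0
final: 0 -1.4026

Mode 1: guard c·x = 4.9033 hit at Δt = 0.9988 (t = 0.9988), x⁻ = (-4.9033) → reset → x⁺ = (-4.9837), jump to mode 0
Mode 0: guard c·x = -0.4862 hit at Δt = 1.2918 (t = 2.2906), x⁻ = (-0.4862) → reset → x⁺ = (-0.1716), jump to mode 1
Mode 1: guard c·x = 4.9033 hit at Δt = 1.7321 (t = 4.0227), x⁻ = (-4.9033) → reset → x⁺ = (-4.9837), jump to mode 0
Mode 0: guard c·x = -0.4862 hit at Δt = 1.2918 (t = 5.3145), x⁻ = (-0.4862) → reset → x⁺ = (-0.1716), jump to mode 1
Mode 1: guard c·x = 4.9033 hit at Δt = 1.7321 (t = 7.0467), x⁻ = (-4.9033) → reset → x⁺ = (-4.9837), jump to mode 0
Mode 0: flow for 0.9317 to horizon, guard not reached → x = (-1.4026)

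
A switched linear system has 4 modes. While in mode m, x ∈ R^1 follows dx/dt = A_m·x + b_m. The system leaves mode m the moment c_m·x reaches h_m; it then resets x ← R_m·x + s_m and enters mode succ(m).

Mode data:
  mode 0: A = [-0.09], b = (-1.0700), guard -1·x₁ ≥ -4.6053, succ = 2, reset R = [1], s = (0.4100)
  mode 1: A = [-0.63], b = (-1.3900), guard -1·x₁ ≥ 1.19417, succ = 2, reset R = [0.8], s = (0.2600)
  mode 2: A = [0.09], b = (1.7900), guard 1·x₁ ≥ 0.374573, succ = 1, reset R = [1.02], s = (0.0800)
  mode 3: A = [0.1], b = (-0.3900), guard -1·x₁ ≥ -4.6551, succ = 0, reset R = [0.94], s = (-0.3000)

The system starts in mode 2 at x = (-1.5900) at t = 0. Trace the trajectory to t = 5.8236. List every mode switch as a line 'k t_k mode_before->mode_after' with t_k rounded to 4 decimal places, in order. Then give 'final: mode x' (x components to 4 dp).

Mode 2: guard c·x = 0.3746 hit at Δt = 1.1331 (t = 1.1331), x⁻ = (0.3746) → reset → x⁺ = (0.4621), jump to mode 1
Mode 1: guard c·x = 1.1942 hit at Δt = 1.5387 (t = 2.6718), x⁻ = (-1.1942) → reset → x⁺ = (-0.6953), jump to mode 2
Mode 2: guard c·x = 0.3746 hit at Δt = 0.6027 (t = 3.2745), x⁻ = (0.3746) → reset → x⁺ = (0.4621), jump to mode 1
Mode 1: guard c·x = 1.1942 hit at Δt = 1.5387 (t = 4.8132), x⁻ = (-1.1942) → reset → x⁺ = (-0.6953), jump to mode 2
Mode 2: guard c·x = 0.3746 hit at Δt = 0.6027 (t = 5.4159), x⁻ = (0.3746) → reset → x⁺ = (0.4621), jump to mode 1
Mode 1: flow for 0.4077 to horizon, guard not reached → x = (-0.1423)

1 1.1331 2->1
2 2.6718 1->2
3 3.2745 2->1
4 4.8132 1->2
5 5.4159 2->1
final: 1 -0.1423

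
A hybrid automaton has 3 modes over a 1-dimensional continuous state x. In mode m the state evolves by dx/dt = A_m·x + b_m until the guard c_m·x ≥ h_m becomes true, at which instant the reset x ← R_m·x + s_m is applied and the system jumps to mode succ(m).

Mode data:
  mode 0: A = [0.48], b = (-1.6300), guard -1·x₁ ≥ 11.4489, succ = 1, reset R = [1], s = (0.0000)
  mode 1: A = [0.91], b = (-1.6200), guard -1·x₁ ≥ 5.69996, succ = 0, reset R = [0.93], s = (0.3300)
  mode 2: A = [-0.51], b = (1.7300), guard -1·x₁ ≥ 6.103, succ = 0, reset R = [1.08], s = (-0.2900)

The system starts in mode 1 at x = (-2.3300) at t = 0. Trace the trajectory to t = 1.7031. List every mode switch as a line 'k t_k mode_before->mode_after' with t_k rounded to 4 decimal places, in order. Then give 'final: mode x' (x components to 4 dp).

Mode 1: guard c·x = 5.7000 hit at Δt = 0.6580 (t = 0.6580), x⁻ = (-5.7000) → reset → x⁺ = (-4.9710), jump to mode 0
Mode 0: flow for 1.0451 to horizon, guard not reached → x = (-10.4214)

1 0.6580 1->0
final: 0 -10.4214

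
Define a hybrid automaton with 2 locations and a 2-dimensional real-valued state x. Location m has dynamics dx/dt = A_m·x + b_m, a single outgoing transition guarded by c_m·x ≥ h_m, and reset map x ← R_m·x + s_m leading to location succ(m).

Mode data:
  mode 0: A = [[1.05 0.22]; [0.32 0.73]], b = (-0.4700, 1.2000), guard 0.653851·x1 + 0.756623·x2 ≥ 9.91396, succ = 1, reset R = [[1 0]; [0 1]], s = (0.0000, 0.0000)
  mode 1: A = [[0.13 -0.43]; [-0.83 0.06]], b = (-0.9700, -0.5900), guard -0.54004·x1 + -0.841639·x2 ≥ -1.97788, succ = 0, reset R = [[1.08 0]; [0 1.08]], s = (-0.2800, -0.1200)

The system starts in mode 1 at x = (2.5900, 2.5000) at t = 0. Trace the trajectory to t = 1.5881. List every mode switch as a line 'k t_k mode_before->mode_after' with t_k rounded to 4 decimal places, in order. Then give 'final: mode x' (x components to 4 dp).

1 0.5635 1->0
final: 0 4.9723 5.6928

Mode 1: guard c·x = -1.9779 hit at Δt = 0.5635 (t = 0.5635), x⁻ = (1.7571, 1.2226) → reset → x⁺ = (1.6177, 1.2004), jump to mode 0
Mode 0: flow for 1.0246 to horizon, guard not reached → x = (4.9723, 5.6928)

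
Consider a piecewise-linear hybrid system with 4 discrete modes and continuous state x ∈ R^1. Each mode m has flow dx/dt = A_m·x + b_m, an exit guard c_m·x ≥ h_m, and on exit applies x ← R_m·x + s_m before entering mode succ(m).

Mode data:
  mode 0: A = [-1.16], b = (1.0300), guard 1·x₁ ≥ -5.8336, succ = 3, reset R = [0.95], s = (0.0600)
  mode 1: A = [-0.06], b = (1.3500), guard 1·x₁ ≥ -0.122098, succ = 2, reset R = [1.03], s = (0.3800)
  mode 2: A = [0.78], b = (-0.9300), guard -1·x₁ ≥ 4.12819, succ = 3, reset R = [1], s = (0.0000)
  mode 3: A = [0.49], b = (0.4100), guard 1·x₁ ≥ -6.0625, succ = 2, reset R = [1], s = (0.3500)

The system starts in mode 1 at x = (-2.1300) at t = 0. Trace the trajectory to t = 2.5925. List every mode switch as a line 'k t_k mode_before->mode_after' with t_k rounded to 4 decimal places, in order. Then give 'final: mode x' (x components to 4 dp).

1 1.4173 1->2
final: 2 -1.1537

Mode 1: guard c·x = -0.1221 hit at Δt = 1.4173 (t = 1.4173), x⁻ = (-0.1221) → reset → x⁺ = (0.2542), jump to mode 2
Mode 2: flow for 1.1752 to horizon, guard not reached → x = (-1.1537)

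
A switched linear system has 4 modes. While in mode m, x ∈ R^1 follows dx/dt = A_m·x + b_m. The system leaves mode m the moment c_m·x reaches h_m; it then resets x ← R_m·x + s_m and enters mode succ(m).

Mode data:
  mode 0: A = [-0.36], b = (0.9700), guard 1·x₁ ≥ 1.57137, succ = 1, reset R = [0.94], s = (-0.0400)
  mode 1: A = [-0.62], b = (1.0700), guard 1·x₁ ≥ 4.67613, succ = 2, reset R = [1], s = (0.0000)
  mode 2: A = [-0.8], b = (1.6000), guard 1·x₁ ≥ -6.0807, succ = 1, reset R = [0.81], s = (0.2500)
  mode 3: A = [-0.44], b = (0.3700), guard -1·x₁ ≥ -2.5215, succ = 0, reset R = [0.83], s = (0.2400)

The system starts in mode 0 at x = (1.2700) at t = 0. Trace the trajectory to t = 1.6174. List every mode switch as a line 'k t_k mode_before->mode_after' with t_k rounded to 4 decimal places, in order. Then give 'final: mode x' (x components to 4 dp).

1 0.6603 0->1
final: 1 1.5663

Mode 0: guard c·x = 1.5714 hit at Δt = 0.6603 (t = 0.6603), x⁻ = (1.5714) → reset → x⁺ = (1.4371), jump to mode 1
Mode 1: flow for 0.9571 to horizon, guard not reached → x = (1.5663)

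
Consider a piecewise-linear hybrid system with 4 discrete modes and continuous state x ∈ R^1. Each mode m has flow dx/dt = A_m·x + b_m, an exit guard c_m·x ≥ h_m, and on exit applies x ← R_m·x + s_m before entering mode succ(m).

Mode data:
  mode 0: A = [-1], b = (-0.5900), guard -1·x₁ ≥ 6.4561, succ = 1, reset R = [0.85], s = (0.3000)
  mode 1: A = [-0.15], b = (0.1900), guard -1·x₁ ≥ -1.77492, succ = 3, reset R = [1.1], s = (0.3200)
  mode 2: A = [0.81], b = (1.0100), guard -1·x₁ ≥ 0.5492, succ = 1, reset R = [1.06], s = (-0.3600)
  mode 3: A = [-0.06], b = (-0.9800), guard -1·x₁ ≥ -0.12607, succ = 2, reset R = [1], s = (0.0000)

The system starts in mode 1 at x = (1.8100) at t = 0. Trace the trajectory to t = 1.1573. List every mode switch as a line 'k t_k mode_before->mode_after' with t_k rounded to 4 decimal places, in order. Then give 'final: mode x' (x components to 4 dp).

Mode 1: guard c·x = -1.7749 hit at Δt = 0.4450 (t = 0.4450), x⁻ = (1.7749) → reset → x⁺ = (2.2724), jump to mode 3
Mode 3: flow for 0.7123 to horizon, guard not reached → x = (1.4939)

1 0.4450 1->3
final: 3 1.4939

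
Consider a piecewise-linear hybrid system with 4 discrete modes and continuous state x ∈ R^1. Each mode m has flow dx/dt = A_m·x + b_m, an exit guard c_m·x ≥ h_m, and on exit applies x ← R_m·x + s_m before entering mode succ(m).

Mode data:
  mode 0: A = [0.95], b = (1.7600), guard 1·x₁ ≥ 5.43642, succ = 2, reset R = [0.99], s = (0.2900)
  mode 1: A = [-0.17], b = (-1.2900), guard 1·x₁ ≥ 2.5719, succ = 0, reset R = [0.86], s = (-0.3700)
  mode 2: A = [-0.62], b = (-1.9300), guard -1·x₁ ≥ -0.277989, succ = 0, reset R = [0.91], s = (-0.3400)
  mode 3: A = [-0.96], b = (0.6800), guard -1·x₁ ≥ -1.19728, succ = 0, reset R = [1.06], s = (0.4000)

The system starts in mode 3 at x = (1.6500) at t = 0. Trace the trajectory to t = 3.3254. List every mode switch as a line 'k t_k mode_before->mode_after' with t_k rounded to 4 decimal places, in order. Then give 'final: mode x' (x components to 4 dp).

1 0.6827 3->0
2 1.4484 0->2
3 2.9838 2->0
final: 0 0.5898

Mode 3: guard c·x = -1.1973 hit at Δt = 0.6827 (t = 0.6827), x⁻ = (1.1973) → reset → x⁺ = (1.6691), jump to mode 0
Mode 0: guard c·x = 5.4364 hit at Δt = 0.7657 (t = 1.4484), x⁻ = (5.4364) → reset → x⁺ = (5.6721), jump to mode 2
Mode 2: guard c·x = -0.2780 hit at Δt = 1.5354 (t = 2.9838), x⁻ = (0.2780) → reset → x⁺ = (-0.0870), jump to mode 0
Mode 0: flow for 0.3416 to horizon, guard not reached → x = (0.5898)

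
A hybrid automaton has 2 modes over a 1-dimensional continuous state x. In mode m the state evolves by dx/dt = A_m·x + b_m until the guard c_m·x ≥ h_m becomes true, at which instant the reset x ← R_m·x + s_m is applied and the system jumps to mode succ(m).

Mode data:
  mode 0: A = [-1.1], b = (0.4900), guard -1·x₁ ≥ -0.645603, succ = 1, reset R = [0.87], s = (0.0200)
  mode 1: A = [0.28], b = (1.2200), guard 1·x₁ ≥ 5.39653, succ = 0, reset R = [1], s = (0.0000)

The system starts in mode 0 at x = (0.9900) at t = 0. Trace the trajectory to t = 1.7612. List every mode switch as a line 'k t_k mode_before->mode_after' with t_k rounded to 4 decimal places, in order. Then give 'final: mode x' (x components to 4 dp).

Mode 0: guard c·x = -0.6456 hit at Δt = 0.9099 (t = 0.9099), x⁻ = (0.6456) → reset → x⁺ = (0.5817), jump to mode 1
Mode 1: flow for 0.8513 to horizon, guard not reached → x = (1.9111)

1 0.9099 0->1
final: 1 1.9111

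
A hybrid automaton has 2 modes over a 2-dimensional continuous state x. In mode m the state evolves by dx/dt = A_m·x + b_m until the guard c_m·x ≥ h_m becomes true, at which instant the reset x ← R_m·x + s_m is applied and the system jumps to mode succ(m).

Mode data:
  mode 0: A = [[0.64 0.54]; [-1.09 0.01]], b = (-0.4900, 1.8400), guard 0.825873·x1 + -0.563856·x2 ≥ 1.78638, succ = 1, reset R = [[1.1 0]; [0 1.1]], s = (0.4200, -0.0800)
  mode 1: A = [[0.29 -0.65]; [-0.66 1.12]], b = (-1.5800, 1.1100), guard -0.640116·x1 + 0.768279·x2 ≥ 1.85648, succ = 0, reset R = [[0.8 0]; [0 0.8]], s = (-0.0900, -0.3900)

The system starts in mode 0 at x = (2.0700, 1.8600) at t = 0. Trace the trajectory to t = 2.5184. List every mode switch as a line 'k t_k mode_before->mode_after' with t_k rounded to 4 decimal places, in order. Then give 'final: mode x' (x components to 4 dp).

Mode 0: guard c·x = 1.7864 hit at Δt = 0.5042 (t = 0.5042), x⁻ = (3.1072, 1.3829) → reset → x⁺ = (3.8379, 1.4412), jump to mode 1
Mode 1: guard c·x = 1.8565 hit at Δt = 1.2384 (t = 1.7426), x⁻ = (1.2127, 3.4268) → reset → x⁺ = (0.8801, 2.3514), jump to mode 0
Mode 0: flow for 0.7758 to horizon, guard not reached → x = (2.3211, 2.5002)

1 0.5042 0->1
2 1.7426 1->0
final: 0 2.3211 2.5002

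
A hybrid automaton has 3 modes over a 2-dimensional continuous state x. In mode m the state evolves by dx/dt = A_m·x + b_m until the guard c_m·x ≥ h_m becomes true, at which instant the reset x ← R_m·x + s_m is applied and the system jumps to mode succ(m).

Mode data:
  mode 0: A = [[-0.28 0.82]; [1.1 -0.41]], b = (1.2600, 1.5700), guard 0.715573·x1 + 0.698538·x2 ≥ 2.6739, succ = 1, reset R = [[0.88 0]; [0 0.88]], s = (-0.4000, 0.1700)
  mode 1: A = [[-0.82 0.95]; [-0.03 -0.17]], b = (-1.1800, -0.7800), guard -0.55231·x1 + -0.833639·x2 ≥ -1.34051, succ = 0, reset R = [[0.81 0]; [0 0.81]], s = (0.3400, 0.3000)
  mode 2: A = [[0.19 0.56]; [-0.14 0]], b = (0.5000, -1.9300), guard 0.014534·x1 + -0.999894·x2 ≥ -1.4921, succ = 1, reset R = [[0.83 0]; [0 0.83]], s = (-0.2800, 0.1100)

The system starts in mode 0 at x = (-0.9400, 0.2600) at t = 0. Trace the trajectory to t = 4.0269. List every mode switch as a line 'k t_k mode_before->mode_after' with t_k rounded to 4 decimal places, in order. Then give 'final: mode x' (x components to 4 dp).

1 1.2958 0->1
2 2.1401 1->0
3 2.5026 0->1
4 3.3069 1->0
5 3.6672 0->1
final: 1 0.9888 1.5830

Mode 0: guard c·x = 2.6739 hit at Δt = 1.2958 (t = 1.2958), x⁻ = (1.6429, 2.1449) → reset → x⁺ = (1.0458, 2.0575), jump to mode 1
Mode 1: guard c·x = -1.3405 hit at Δt = 0.8443 (t = 2.1401), x⁻ = (0.6951, 1.1475) → reset → x⁺ = (0.9030, 1.2295), jump to mode 0
Mode 0: guard c·x = 2.6739 hit at Δt = 0.3625 (t = 2.5026), x⁻ = (1.7141, 2.0719) → reset → x⁺ = (1.1084, 1.9933), jump to mode 1
Mode 1: guard c·x = -1.3405 hit at Δt = 0.8043 (t = 3.3069), x⁻ = (0.7200, 1.1310) → reset → x⁺ = (0.9232, 1.2161), jump to mode 0
Mode 0: guard c·x = 2.6739 hit at Δt = 0.3603 (t = 3.6672), x⁻ = (1.7245, 2.0613) → reset → x⁺ = (1.1176, 1.9839), jump to mode 1
Mode 1: flow for 0.3597 to horizon, guard not reached → x = (0.9888, 1.5830)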